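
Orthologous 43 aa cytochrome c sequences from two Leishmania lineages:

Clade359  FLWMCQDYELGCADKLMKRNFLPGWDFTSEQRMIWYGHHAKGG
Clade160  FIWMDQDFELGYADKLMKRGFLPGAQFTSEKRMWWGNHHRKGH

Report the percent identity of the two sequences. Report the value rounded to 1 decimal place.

69.8%

The sequences differ at positions 2 (L/I), 5 (C/D), 8 (Y/F), 12 (C/Y), 20 (N/G), 25 (W/A), 26 (D/Q), 31 (Q/K), 34 (I/W), 36 (Y/G), 37 (G/N), 40 (A/R), 43 (G/H).
30 of the 43 sites match, so the percent identity is 30/43 × 100 = 69.8%.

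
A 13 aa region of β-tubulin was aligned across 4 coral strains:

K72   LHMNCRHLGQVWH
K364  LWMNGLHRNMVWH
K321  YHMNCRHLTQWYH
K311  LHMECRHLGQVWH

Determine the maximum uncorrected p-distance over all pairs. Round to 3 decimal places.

Pairwise Hamming distances:
  K72 vs K364: 6
  K72 vs K321: 4
  K72 vs K311: 1
  K364 vs K321: 9
  K364 vs K311: 7
  K321 vs K311: 5
The largest is 9 mismatches, between K364 and K321; p = 9/13 = 0.692.

0.692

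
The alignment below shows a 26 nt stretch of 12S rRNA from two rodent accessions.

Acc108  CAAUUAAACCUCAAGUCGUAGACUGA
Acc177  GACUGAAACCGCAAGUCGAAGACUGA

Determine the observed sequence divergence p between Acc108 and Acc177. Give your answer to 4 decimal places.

0.1923

Mismatches occur at site 1 (C↔G), site 3 (A↔C), site 5 (U↔G), site 11 (U↔G), site 19 (U↔A).
There are 5 differences over 26 sites, so p = 5/26 = 0.1923.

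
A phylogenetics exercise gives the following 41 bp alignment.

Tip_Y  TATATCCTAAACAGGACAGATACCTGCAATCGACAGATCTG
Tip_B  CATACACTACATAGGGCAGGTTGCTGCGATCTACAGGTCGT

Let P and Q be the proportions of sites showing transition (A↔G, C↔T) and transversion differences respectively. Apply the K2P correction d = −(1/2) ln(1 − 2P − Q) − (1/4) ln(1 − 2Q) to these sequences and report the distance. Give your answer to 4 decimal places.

Differing sites — 1:T/C (Ti); 5:T/C (Ti); 6:C/A (Tv); 10:A/C (Tv); 12:C/T (Ti); 16:A/G (Ti); 20:A/G (Ti); 22:A/T (Tv); 23:C/G (Tv); 28:A/G (Ti); 32:G/T (Tv); 37:A/G (Ti); 40:T/G (Tv); 41:G/T (Tv).
Of the 14 differences, 7 transitions and 7 transversions over 41 sites: P = 7/41 = 0.170732, Q = 7/41 = 0.170732.
d = −0.5·ln(0.487804) − 0.25·ln(0.658536) = −0.5·(-0.717842) − 0.25·(-0.417736) = 0.4634.

0.4634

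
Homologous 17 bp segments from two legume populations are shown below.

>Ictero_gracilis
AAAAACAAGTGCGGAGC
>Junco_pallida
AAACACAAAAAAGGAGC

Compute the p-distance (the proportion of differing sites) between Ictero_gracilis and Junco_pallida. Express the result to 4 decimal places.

Differing sites — 4:A/C; 9:G/A; 10:T/A; 11:G/A; 12:C/A.
There are 5 differences over 17 sites, so p = 5/17 = 0.2941.

0.2941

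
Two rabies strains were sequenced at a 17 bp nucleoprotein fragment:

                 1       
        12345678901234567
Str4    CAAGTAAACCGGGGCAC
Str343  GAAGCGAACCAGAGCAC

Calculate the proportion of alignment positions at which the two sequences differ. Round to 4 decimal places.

0.2941

Mismatches occur at site 1 (C↔G), site 5 (T↔C), site 6 (A↔G), site 11 (G↔A), site 13 (G↔A).
There are 5 differences over 17 sites, so p = 5/17 = 0.2941.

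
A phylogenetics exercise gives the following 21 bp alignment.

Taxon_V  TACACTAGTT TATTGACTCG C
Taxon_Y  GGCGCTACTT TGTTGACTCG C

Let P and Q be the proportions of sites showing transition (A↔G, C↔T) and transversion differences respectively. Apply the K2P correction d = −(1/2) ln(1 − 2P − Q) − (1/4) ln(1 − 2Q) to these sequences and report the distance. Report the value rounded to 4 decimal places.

Mismatches occur at site 1 (T/G, transversion), site 2 (A/G, transition), site 4 (A/G, transition), site 8 (G/C, transversion), site 12 (A/G, transition).
Of the 5 differences, 3 transitions and 2 transversions over 21 sites: P = 3/21 = 0.142857, Q = 2/21 = 0.095238.
d = −0.5·ln(0.619048) − 0.25·ln(0.809524) = −0.5·(-0.479572) − 0.25·(-0.211309) = 0.2926.

0.2926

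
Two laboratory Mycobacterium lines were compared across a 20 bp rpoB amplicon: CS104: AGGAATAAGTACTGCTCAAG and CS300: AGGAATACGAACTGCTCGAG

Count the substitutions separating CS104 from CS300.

3

The sequences differ at positions 8 (A/C), 10 (T/A), 18 (A/G).
That gives 3 mismatches out of 20 aligned sites, so the Hamming distance is 3.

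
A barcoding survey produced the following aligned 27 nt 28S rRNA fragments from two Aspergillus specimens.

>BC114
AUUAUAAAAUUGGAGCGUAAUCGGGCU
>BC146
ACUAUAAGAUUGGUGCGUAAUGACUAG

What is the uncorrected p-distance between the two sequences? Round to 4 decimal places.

0.3333

Differing sites — 2:U/C; 8:A/G; 14:A/U; 22:C/G; 23:G/A; 24:G/C; 25:G/U; 26:C/A; 27:U/G.
There are 9 differences over 27 sites, so p = 9/27 = 0.3333.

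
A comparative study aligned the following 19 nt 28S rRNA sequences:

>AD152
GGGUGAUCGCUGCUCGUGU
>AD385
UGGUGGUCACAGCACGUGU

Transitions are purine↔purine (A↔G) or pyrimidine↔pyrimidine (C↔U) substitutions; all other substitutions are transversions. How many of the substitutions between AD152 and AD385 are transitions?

Differing sites — 1:G/U (Tv); 6:A/G (Ti); 9:G/A (Ti); 11:U/A (Tv); 14:U/A (Tv).
Of the 5 differences, 2 transitions and 3 transversions, so the answer is 2.

2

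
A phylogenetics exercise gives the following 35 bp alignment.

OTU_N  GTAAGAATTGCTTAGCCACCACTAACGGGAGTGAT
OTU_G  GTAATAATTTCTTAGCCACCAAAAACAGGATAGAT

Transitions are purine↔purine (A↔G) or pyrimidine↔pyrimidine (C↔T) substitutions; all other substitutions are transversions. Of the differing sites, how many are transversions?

6

Mismatches occur at site 5 (G→T, transversion), site 10 (G→T, transversion), site 22 (C→A, transversion), site 23 (T→A, transversion), site 27 (G→A, transition), site 31 (G→T, transversion), site 32 (T→A, transversion).
Of the 7 differences, 1 transition and 6 transversions, so the answer is 6.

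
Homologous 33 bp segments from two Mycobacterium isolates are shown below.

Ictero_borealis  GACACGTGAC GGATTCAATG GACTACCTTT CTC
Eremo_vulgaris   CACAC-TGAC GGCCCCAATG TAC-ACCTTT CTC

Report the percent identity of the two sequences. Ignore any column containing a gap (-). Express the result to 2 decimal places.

83.87%

Excluding the 2 gap columns leaves 31 comparable sites.
Differing sites — 1:G/C; 13:A/C; 14:T/C; 15:T/C; 21:G/T.
26 of the 31 comparable sites match, so the percent identity is 26/31 × 100 = 83.87%.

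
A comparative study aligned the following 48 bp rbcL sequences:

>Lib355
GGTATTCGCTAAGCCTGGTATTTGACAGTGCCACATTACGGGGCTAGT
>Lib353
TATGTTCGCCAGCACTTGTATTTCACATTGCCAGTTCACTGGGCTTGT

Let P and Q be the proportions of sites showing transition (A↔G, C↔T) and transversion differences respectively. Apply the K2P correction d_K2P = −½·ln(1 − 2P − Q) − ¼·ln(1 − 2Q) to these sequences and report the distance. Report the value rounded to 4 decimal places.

0.4042

Differing sites — 1:G/T (Tv); 2:G/A (Ti); 4:A/G (Ti); 10:T/C (Ti); 12:A/G (Ti); 13:G/C (Tv); 14:C/A (Tv); 17:G/T (Tv); 24:G/C (Tv); 28:G/T (Tv); 34:C/G (Tv); 35:A/T (Tv); 37:T/C (Ti); 40:G/T (Tv); 46:A/T (Tv).
Of the 15 differences, 5 transitions and 10 transversions over 48 sites: P = 5/48 = 0.104167, Q = 10/48 = 0.208333.
d = −0.5·ln(0.583333) − 0.25·ln(0.583334) = −0.5·(-0.538997) − 0.25·(-0.538995) = 0.4042.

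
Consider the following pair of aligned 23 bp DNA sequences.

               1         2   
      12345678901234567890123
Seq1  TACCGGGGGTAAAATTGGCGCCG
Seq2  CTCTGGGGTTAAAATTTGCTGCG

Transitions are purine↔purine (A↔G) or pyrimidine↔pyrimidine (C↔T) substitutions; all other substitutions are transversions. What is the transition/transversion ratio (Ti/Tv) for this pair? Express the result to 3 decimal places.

The sequences differ at positions 1 (T/C, transition), 2 (A/T, transversion), 4 (C/T, transition), 9 (G/T, transversion), 17 (G/T, transversion), 20 (G/T, transversion), 21 (C/G, transversion).
Of the 7 differences, 2 transitions and 5 transversions, so Ti/Tv = 2/5 = 0.400.

0.400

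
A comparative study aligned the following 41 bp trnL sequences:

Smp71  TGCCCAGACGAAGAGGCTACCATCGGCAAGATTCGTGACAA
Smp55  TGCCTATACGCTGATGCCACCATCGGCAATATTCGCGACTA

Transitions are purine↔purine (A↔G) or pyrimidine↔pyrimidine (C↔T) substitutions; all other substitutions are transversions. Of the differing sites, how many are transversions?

6

Differing sites — 5:C/T (Ti); 7:G/T (Tv); 11:A/C (Tv); 12:A/T (Tv); 15:G/T (Tv); 18:T/C (Ti); 30:G/T (Tv); 36:T/C (Ti); 40:A/T (Tv).
Of the 9 differences, 3 transitions and 6 transversions, so the answer is 6.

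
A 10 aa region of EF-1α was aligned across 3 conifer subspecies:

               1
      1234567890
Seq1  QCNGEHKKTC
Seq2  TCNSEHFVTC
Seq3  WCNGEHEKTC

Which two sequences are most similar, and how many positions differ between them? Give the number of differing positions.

2

Pairwise Hamming distances:
  Seq1 vs Seq2: 4
  Seq1 vs Seq3: 2
  Seq2 vs Seq3: 4
The smallest is 2, between Seq1 and Seq3.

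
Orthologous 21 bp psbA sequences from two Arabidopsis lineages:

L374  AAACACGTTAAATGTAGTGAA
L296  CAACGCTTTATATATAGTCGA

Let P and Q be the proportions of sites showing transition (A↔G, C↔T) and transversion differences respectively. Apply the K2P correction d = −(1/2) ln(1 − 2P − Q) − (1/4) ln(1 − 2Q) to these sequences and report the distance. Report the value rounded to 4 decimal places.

0.4432

Differing sites — 1:A/C (Tv); 5:A/G (Ti); 7:G/T (Tv); 11:A/T (Tv); 14:G/A (Ti); 19:G/C (Tv); 20:A/G (Ti).
Of the 7 differences, 3 transitions and 4 transversions over 21 sites: P = 3/21 = 0.142857, Q = 4/21 = 0.190476.
d = −0.5·ln(0.523810) − 0.25·ln(0.619048) = −0.5·(-0.646626) − 0.25·(-0.479572) = 0.4432.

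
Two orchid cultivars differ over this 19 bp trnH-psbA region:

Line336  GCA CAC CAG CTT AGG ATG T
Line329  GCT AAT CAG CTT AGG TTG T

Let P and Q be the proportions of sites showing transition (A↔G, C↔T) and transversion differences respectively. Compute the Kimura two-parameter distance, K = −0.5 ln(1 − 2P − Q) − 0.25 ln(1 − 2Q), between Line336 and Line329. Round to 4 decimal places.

Mismatches occur at site 3 (A↔T, transversion), site 4 (C↔A, transversion), site 6 (C↔T, transition), site 16 (A↔T, transversion).
Of the 4 differences, 1 transition and 3 transversions over 19 sites: P = 1/19 = 0.052632, Q = 3/19 = 0.157895.
d = −0.5·ln(0.736841) − 0.25·ln(0.684210) = −0.5·(-0.305383) − 0.25·(-0.379490) = 0.2476.

0.2476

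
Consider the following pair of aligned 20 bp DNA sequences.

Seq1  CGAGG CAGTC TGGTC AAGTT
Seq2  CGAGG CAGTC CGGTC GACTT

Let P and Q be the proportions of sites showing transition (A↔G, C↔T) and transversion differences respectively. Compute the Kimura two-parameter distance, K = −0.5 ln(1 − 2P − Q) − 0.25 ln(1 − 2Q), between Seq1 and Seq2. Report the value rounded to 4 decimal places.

0.1702

Mismatches occur at site 11 (T/C, transition), site 16 (A/G, transition), site 18 (G/C, transversion).
Of the 3 differences, 2 transitions and 1 transversion over 20 sites: P = 2/20 = 0.100000, Q = 1/20 = 0.050000.
d = −0.5·ln(0.750000) − 0.25·ln(0.900000) = −0.5·(-0.287682) − 0.25·(-0.105361) = 0.1702.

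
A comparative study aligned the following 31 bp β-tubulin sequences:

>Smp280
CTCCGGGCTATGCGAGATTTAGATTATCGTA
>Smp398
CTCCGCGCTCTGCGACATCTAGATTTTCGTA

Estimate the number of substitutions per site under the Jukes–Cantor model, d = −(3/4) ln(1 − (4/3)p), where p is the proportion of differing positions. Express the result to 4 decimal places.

The sequences differ at positions 6 (G/C), 10 (A/C), 16 (G/C), 19 (T/C), 26 (A/T).
p = 5/31 = 0.161290.
d = −0.75 · ln(1 − (4/3)·0.161290) = −0.75 · ln(0.784947) = −0.75 · (-0.242139) = 0.1816.

0.1816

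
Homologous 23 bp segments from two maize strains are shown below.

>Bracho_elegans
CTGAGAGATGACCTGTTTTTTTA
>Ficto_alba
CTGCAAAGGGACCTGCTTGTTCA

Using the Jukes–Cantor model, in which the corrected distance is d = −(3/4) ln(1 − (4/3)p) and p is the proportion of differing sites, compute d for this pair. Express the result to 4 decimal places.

Mismatches occur at site 4 (A→C), site 5 (G→A), site 7 (G→A), site 8 (A→G), site 9 (T→G), site 16 (T→C), site 19 (T→G), site 22 (T→C).
p = 8/23 = 0.347826.
d = −0.75 · ln(1 − (4/3)·0.347826) = −0.75 · ln(0.536232) = −0.75 · (-0.623188) = 0.4674.

0.4674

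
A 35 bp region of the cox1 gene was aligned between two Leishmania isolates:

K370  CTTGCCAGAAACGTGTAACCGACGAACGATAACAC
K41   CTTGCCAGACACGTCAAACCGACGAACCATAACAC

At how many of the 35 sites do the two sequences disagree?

4

Mismatches occur at site 10 (A→C), site 15 (G→C), site 16 (T→A), site 28 (G→C).
That gives 4 mismatches out of 35 aligned sites, so the Hamming distance is 4.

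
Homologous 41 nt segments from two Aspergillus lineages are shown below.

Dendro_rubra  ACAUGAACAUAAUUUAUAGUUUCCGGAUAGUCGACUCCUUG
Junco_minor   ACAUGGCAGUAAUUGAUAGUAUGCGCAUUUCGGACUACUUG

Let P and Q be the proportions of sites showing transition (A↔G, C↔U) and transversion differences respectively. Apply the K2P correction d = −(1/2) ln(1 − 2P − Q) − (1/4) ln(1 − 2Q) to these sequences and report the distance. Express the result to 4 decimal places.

Differing sites — 6:A/G (Ti); 7:A/C (Tv); 8:C/A (Tv); 9:A/G (Ti); 15:U/G (Tv); 21:U/A (Tv); 23:C/G (Tv); 26:G/C (Tv); 29:A/U (Tv); 30:G/U (Tv); 31:U/C (Ti); 32:C/G (Tv); 37:C/A (Tv).
Of the 13 differences, 3 transitions and 10 transversions over 41 sites: P = 3/41 = 0.073171, Q = 10/41 = 0.243902.
d = −0.5·ln(0.609756) − 0.25·ln(0.512196) = −0.5·(-0.494696) − 0.25·(-0.669048) = 0.4146.

0.4146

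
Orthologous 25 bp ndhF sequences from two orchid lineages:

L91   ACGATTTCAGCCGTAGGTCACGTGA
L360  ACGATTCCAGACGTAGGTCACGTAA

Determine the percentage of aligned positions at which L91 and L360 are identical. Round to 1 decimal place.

88.0%

Mismatches occur at site 7 (T→C), site 11 (C→A), site 24 (G→A).
22 of the 25 sites match, so the percent identity is 22/25 × 100 = 88.0%.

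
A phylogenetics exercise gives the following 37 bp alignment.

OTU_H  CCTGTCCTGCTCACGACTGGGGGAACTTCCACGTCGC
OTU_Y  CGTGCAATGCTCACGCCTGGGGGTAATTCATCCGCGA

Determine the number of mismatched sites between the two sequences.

Differing sites — 2:C/G; 5:T/C; 6:C/A; 7:C/A; 16:A/C; 24:A/T; 26:C/A; 30:C/A; 31:A/T; 33:G/C; 34:T/G; 37:C/A.
That gives 12 mismatches out of 37 aligned sites, so the Hamming distance is 12.

12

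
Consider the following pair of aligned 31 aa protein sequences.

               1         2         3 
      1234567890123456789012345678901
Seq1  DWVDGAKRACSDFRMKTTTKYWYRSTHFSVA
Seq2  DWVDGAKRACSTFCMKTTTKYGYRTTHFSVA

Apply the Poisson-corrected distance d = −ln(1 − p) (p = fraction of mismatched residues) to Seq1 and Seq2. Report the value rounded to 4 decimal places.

0.1382

Mismatches occur at site 12 (D→T), site 14 (R→C), site 22 (W→G), site 25 (S→T).
p = 4/31 = 0.129032.
d = −ln(1 − 0.129032) = −ln(0.870968) = 0.1382.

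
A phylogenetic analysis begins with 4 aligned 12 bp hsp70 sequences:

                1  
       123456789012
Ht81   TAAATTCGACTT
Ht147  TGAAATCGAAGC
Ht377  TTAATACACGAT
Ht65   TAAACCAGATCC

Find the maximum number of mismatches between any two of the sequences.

9

Pairwise Hamming distances:
  Ht81 vs Ht147: 5
  Ht81 vs Ht377: 6
  Ht81 vs Ht65: 6
  Ht147 vs Ht377: 8
  Ht147 vs Ht65: 6
  Ht377 vs Ht65: 9
The largest is 9, between Ht377 and Ht65.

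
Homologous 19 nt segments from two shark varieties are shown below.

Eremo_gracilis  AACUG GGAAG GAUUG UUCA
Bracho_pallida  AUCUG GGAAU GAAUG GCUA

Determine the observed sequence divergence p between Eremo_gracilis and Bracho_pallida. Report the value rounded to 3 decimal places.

Mismatches occur at site 2 (A→U), site 10 (G→U), site 13 (U→A), site 16 (U→G), site 17 (U→C), site 18 (C→U).
There are 6 differences over 19 sites, so p = 6/19 = 0.316.

0.316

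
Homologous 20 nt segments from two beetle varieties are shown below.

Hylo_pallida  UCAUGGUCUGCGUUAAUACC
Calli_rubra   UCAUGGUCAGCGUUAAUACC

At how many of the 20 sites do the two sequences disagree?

Differing sites — 9:U/A.
That gives 1 mismatch out of 20 aligned sites, so the Hamming distance is 1.

1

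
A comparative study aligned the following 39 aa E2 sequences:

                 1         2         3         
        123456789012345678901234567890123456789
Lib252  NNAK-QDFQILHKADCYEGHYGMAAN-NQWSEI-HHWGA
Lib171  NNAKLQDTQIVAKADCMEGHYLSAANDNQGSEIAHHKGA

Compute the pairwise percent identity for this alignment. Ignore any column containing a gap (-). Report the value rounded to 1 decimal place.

Excluding the 3 gap columns leaves 36 comparable sites.
Differing sites — 8:F/T; 11:L/V; 12:H/A; 17:Y/M; 22:G/L; 23:M/S; 30:W/G; 37:W/K.
28 of the 36 comparable sites match, so the percent identity is 28/36 × 100 = 77.8%.

77.8%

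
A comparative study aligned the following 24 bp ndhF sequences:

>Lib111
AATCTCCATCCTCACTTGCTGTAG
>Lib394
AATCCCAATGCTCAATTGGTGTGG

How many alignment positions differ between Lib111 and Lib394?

6

Differing sites — 5:T/C; 7:C/A; 10:C/G; 15:C/A; 19:C/G; 23:A/G.
That gives 6 mismatches out of 24 aligned sites, so the Hamming distance is 6.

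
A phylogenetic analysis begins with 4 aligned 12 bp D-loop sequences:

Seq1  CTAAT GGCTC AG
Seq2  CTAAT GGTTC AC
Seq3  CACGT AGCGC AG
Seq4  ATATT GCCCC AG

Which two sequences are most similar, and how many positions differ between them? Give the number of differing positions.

2

Pairwise Hamming distances:
  Seq1 vs Seq2: 2
  Seq1 vs Seq3: 5
  Seq1 vs Seq4: 4
  Seq2 vs Seq3: 7
  Seq2 vs Seq4: 6
  Seq3 vs Seq4: 7
The smallest is 2, between Seq1 and Seq2.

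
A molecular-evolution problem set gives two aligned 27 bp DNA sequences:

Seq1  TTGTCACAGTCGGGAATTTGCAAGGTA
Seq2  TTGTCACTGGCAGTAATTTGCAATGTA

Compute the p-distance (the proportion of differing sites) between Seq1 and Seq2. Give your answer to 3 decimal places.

The sequences differ at positions 8 (A/T), 10 (T/G), 12 (G/A), 14 (G/T), 24 (G/T).
There are 5 differences over 27 sites, so p = 5/27 = 0.185.

0.185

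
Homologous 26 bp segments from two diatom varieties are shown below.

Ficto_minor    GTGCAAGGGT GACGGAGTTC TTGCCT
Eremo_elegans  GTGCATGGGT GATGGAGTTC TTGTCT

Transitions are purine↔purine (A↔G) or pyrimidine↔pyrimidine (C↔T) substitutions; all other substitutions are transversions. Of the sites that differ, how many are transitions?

2

The sequences differ at positions 6 (A/T, transversion), 13 (C/T, transition), 24 (C/T, transition).
Of the 3 differences, 2 transitions and 1 transversion, so the answer is 2.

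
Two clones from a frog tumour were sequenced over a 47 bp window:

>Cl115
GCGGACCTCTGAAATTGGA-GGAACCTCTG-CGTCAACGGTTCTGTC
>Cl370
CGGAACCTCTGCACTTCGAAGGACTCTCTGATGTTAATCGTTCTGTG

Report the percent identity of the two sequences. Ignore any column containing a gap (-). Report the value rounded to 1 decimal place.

71.1%

Excluding the 2 gap columns leaves 45 comparable sites.
Mismatches occur at site 1 (G/C), site 2 (C/G), site 4 (G/A), site 12 (A/C), site 14 (A/C), site 17 (G/C), site 24 (A/C), site 25 (C/T), site 32 (C/T), site 35 (C/T), site 38 (C/T), site 39 (G/C), site 47 (C/G).
32 of the 45 comparable sites match, so the percent identity is 32/45 × 100 = 71.1%.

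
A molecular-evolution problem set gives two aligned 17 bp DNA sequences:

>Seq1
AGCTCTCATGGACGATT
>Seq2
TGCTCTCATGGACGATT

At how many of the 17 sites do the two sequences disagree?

A single mismatch occurs at site 1 (A→T).
That gives 1 mismatch out of 17 aligned sites, so the Hamming distance is 1.

1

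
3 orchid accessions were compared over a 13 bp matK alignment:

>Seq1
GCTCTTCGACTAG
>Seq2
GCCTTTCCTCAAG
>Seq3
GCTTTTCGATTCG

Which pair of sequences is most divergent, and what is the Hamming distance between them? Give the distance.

Pairwise Hamming distances:
  Seq1 vs Seq2: 5
  Seq1 vs Seq3: 3
  Seq2 vs Seq3: 6
The largest is 6, between Seq2 and Seq3.

6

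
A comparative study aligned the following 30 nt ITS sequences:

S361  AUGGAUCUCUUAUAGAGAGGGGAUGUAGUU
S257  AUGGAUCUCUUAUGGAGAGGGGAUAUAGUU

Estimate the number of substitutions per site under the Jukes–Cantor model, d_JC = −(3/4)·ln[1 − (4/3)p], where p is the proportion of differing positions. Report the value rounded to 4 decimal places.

0.0698

The sequences differ at positions 14 (A/G), 25 (G/A).
p = 2/30 = 0.066667.
d = −0.75 · ln(1 − (4/3)·0.066667) = −0.75 · ln(0.911111) = −0.75 · (-0.093091) = 0.0698.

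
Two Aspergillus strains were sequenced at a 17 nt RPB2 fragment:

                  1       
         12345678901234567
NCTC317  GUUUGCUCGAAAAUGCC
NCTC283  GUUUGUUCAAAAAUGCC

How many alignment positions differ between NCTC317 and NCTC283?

The sequences differ at positions 6 (C/U), 9 (G/A).
That gives 2 mismatches out of 17 aligned sites, so the Hamming distance is 2.

2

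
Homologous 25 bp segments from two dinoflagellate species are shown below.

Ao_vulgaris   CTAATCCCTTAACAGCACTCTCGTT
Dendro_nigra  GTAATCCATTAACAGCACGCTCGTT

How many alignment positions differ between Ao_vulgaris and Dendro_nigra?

Mismatches occur at site 1 (C/G), site 8 (C/A), site 19 (T/G).
That gives 3 mismatches out of 25 aligned sites, so the Hamming distance is 3.

3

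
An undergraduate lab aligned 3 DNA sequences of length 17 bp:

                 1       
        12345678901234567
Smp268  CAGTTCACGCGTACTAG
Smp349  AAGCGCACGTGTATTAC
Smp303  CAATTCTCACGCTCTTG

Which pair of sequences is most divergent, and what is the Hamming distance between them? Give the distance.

Pairwise Hamming distances:
  Smp268 vs Smp349: 6
  Smp268 vs Smp303: 6
  Smp349 vs Smp303: 12
The largest is 12, between Smp349 and Smp303.

12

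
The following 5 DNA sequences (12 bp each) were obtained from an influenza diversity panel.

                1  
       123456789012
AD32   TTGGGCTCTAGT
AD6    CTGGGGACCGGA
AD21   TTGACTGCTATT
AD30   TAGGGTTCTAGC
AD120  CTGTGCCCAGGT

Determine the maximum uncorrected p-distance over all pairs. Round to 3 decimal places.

0.750

Pairwise Hamming distances:
  AD32 vs AD6: 6
  AD32 vs AD21: 5
  AD32 vs AD30: 3
  AD32 vs AD120: 5
  AD6 vs AD21: 9
  AD6 vs AD30: 7
  AD6 vs AD120: 5
  AD21 vs AD30: 6
  AD21 vs AD120: 8
  AD30 vs AD120: 8
The largest is 9 mismatches, between AD6 and AD21; p = 9/12 = 0.750.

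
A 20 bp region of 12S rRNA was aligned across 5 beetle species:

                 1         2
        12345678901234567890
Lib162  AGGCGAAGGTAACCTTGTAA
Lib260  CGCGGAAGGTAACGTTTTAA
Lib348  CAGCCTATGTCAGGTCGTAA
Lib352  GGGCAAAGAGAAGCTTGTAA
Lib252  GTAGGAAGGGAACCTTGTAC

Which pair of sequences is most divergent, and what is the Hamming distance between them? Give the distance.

13

Pairwise Hamming distances:
  Lib162 vs Lib260: 5
  Lib162 vs Lib348: 9
  Lib162 vs Lib352: 5
  Lib162 vs Lib252: 6
  Lib260 vs Lib348: 10
  Lib260 vs Lib352: 9
  Lib260 vs Lib252: 7
  Lib348 vs Lib352: 10
  Lib348 vs Lib252: 13
  Lib352 vs Lib252: 7
The largest is 13, between Lib348 and Lib252.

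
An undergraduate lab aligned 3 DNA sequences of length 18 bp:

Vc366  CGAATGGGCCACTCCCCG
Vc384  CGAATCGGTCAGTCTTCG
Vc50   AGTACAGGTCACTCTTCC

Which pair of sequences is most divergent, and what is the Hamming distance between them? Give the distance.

8

Pairwise Hamming distances:
  Vc366 vs Vc384: 5
  Vc366 vs Vc50: 8
  Vc384 vs Vc50: 6
The largest is 8, between Vc366 and Vc50.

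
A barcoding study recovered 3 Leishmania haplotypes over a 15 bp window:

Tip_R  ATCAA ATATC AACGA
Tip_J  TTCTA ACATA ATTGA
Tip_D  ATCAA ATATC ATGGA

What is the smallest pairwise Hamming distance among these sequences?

Pairwise Hamming distances:
  Tip_R vs Tip_J: 6
  Tip_R vs Tip_D: 2
  Tip_J vs Tip_D: 5
The smallest is 2, between Tip_R and Tip_D.

2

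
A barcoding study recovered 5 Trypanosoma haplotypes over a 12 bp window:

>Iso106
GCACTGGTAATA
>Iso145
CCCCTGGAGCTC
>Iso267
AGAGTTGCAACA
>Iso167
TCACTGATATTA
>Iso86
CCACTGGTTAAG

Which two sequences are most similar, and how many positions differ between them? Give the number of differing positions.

Pairwise Hamming distances:
  Iso106 vs Iso145: 6
  Iso106 vs Iso267: 6
  Iso106 vs Iso167: 3
  Iso106 vs Iso86: 4
  Iso145 vs Iso267: 10
  Iso145 vs Iso167: 7
  Iso145 vs Iso86: 6
  Iso267 vs Iso167: 8
  Iso267 vs Iso86: 8
  Iso167 vs Iso86: 6
The smallest is 3, between Iso106 and Iso167.

3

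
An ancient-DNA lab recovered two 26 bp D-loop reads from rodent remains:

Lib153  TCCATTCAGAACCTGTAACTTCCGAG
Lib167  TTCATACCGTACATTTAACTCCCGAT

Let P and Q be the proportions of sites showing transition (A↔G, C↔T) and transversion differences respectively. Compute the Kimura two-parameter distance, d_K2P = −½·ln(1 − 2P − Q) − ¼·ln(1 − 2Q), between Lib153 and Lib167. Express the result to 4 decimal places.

0.3975

The sequences differ at positions 2 (C/T, transition), 6 (T/A, transversion), 8 (A/C, transversion), 10 (A/T, transversion), 13 (C/A, transversion), 15 (G/T, transversion), 21 (T/C, transition), 26 (G/T, transversion).
Of the 8 differences, 2 transitions and 6 transversions over 26 sites: P = 2/26 = 0.076923, Q = 6/26 = 0.230769.
d = −0.5·ln(0.615385) − 0.25·ln(0.538462) = −0.5·(-0.485507) − 0.25·(-0.619038) = 0.3975.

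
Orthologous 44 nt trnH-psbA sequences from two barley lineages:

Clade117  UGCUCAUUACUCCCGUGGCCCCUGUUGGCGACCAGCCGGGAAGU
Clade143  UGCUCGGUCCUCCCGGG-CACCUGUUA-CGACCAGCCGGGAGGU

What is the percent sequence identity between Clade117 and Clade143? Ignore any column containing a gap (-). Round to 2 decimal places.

Excluding the 2 gap columns leaves 42 comparable sites.
The sequences differ at positions 6 (A/G), 7 (U/G), 9 (A/C), 16 (U/G), 20 (C/A), 27 (G/A), 42 (A/G).
35 of the 42 comparable sites match, so the percent identity is 35/42 × 100 = 83.33%.

83.33%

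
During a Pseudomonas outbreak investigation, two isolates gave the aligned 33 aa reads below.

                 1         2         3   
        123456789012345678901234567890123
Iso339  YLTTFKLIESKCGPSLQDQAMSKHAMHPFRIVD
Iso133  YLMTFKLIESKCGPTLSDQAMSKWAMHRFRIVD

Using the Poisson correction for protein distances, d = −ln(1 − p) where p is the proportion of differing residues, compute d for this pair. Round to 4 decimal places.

0.1643

Mismatches occur at site 3 (T↔M), site 15 (S↔T), site 17 (Q↔S), site 24 (H↔W), site 28 (P↔R).
p = 5/33 = 0.151515.
d = −ln(1 − 0.151515) = −ln(0.848485) = 0.1643.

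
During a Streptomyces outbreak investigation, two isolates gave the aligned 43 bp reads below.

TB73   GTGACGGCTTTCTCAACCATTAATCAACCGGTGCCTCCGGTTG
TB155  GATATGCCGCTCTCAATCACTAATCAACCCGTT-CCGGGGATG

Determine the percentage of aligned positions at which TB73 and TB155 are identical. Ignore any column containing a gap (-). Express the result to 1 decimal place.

66.7%

Excluding the 1 gap column leaves 42 comparable sites.
Mismatches occur at site 2 (T↔A), site 3 (G↔T), site 5 (C↔T), site 7 (G↔C), site 9 (T↔G), site 10 (T↔C), site 17 (C↔T), site 20 (T↔C), site 30 (G↔C), site 33 (G↔T), site 36 (T↔C), site 37 (C↔G), site 38 (C↔G), site 41 (T↔A).
28 of the 42 comparable sites match, so the percent identity is 28/42 × 100 = 66.7%.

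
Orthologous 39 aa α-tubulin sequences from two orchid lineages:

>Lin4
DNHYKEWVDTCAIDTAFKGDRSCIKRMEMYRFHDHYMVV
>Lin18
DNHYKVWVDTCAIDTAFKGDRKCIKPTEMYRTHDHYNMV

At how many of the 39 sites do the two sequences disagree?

7

Differing sites — 6:E/V; 22:S/K; 26:R/P; 27:M/T; 32:F/T; 37:M/N; 38:V/M.
That gives 7 mismatches out of 39 aligned sites, so the Hamming distance is 7.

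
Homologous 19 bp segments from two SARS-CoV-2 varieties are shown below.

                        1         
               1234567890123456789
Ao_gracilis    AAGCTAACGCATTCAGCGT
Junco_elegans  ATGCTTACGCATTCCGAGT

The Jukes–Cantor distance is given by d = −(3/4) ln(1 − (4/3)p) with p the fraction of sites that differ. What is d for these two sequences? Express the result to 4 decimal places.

0.2471

Differing sites — 2:A/T; 6:A/T; 15:A/C; 17:C/A.
p = 4/19 = 0.210526.
d = −0.75 · ln(1 − (4/3)·0.210526) = −0.75 · ln(0.719299) = −0.75 · (-0.329478) = 0.2471.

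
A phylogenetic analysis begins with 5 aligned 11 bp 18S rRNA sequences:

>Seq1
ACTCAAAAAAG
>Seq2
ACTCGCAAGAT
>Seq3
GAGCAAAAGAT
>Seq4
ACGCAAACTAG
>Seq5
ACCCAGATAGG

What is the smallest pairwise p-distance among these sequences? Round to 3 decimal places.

0.273

Pairwise Hamming distances:
  Seq1 vs Seq2: 4
  Seq1 vs Seq3: 5
  Seq1 vs Seq4: 3
  Seq1 vs Seq5: 4
  Seq2 vs Seq3: 5
  Seq2 vs Seq4: 6
  Seq2 vs Seq5: 7
  Seq3 vs Seq4: 5
  Seq3 vs Seq5: 8
  Seq4 vs Seq5: 5
The smallest is 3 mismatches, between Seq1 and Seq4; p = 3/11 = 0.273.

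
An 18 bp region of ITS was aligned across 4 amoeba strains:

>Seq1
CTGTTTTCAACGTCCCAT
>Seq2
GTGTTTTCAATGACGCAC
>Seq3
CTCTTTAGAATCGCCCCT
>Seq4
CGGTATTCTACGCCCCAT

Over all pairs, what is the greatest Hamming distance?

Pairwise Hamming distances:
  Seq1 vs Seq2: 5
  Seq1 vs Seq3: 7
  Seq1 vs Seq4: 4
  Seq2 vs Seq3: 9
  Seq2 vs Seq4: 8
  Seq3 vs Seq4: 10
The largest is 10, between Seq3 and Seq4.

10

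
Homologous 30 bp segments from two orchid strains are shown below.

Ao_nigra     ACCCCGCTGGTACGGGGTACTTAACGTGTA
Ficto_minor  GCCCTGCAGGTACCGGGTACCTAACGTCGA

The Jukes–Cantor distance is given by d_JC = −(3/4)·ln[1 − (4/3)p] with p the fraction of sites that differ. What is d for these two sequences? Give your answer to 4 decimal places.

The sequences differ at positions 1 (A/G), 5 (C/T), 8 (T/A), 14 (G/C), 21 (T/C), 28 (G/C), 29 (T/G).
p = 7/30 = 0.233333.
d = −0.75 · ln(1 − (4/3)·0.233333) = −0.75 · ln(0.688889) = −0.75 · (-0.372675) = 0.2795.

0.2795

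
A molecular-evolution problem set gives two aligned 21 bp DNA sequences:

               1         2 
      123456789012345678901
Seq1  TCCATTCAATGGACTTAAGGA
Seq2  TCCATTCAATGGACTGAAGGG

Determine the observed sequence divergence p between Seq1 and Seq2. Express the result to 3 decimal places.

Mismatches occur at site 16 (T/G), site 21 (A/G).
There are 2 differences over 21 sites, so p = 2/21 = 0.095.

0.095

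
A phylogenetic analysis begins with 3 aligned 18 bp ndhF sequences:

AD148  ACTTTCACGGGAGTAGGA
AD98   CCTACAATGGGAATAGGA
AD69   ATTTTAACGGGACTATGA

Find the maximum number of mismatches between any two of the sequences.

7

Pairwise Hamming distances:
  AD148 vs AD98: 6
  AD148 vs AD69: 4
  AD98 vs AD69: 7
The largest is 7, between AD98 and AD69.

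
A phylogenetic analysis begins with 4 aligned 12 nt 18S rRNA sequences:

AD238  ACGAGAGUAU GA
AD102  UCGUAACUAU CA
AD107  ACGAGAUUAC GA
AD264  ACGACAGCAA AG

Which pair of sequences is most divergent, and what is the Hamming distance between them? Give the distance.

Pairwise Hamming distances:
  AD238 vs AD102: 5
  AD238 vs AD107: 2
  AD238 vs AD264: 5
  AD102 vs AD107: 6
  AD102 vs AD264: 8
  AD107 vs AD264: 6
The largest is 8, between AD102 and AD264.

8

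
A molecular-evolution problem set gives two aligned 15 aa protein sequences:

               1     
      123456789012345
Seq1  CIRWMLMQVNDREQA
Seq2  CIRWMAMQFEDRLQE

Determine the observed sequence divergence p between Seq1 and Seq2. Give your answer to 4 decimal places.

Mismatches occur at site 6 (L/A), site 9 (V/F), site 10 (N/E), site 13 (E/L), site 15 (A/E).
There are 5 differences over 15 sites, so p = 5/15 = 0.3333.

0.3333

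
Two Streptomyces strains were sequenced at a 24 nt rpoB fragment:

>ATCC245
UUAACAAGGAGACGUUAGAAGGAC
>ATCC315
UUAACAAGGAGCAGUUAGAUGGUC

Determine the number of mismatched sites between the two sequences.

4

The sequences differ at positions 12 (A/C), 13 (C/A), 20 (A/U), 23 (A/U).
That gives 4 mismatches out of 24 aligned sites, so the Hamming distance is 4.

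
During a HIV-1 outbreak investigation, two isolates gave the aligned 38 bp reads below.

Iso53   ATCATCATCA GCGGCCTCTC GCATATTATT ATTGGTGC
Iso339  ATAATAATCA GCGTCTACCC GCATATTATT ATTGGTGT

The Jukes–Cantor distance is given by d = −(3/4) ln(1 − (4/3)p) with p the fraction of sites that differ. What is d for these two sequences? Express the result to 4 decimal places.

0.2114

Differing sites — 3:C/A; 6:C/A; 14:G/T; 16:C/T; 17:T/A; 19:T/C; 38:C/T.
p = 7/38 = 0.184211.
d = −0.75 · ln(1 − (4/3)·0.184211) = −0.75 · ln(0.754385) = −0.75 · (-0.281852) = 0.2114.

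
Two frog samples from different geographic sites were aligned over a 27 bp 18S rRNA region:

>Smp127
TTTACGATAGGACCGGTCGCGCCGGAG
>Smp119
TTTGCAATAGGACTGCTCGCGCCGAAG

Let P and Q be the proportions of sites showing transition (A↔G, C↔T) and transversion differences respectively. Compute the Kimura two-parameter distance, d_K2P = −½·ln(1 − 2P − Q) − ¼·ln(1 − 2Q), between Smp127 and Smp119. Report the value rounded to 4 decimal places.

0.2220

The sequences differ at positions 4 (A/G, transition), 6 (G/A, transition), 14 (C/T, transition), 16 (G/C, transversion), 25 (G/A, transition).
Of the 5 differences, 4 transitions and 1 transversion over 27 sites: P = 4/27 = 0.148148, Q = 1/27 = 0.037037.
d = −0.5·ln(0.666667) − 0.25·ln(0.925926) = −0.5·(-0.405465) − 0.25·(-0.076961) = 0.2220.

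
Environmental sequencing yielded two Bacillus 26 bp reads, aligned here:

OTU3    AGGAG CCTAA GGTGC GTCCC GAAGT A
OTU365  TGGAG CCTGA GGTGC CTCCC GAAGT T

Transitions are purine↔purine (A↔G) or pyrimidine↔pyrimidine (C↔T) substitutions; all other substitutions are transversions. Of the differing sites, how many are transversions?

The sequences differ at positions 1 (A/T, transversion), 9 (A/G, transition), 16 (G/C, transversion), 26 (A/T, transversion).
Of the 4 differences, 1 transition and 3 transversions, so the answer is 3.

3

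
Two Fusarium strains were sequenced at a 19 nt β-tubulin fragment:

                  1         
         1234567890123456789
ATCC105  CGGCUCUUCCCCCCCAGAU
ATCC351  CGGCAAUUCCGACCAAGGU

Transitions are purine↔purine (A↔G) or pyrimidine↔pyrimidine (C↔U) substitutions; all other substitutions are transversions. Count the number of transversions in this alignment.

Differing sites — 5:U/A (Tv); 6:C/A (Tv); 11:C/G (Tv); 12:C/A (Tv); 15:C/A (Tv); 18:A/G (Ti).
Of the 6 differences, 1 transition and 5 transversions, so the answer is 5.

5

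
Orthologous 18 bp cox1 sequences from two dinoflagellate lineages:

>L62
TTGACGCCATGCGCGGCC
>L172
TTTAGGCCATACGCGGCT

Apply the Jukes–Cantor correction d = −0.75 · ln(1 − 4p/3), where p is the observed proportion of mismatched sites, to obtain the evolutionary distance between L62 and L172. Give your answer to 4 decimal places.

The sequences differ at positions 3 (G/T), 5 (C/G), 11 (G/A), 18 (C/T).
p = 4/18 = 0.222222.
d = −0.75 · ln(1 − (4/3)·0.222222) = −0.75 · ln(0.703704) = −0.75 · (-0.351397) = 0.2635.

0.2635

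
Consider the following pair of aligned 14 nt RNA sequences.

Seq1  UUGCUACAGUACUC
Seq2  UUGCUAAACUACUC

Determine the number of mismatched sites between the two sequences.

Differing sites — 7:C/A; 9:G/C.
That gives 2 mismatches out of 14 aligned sites, so the Hamming distance is 2.

2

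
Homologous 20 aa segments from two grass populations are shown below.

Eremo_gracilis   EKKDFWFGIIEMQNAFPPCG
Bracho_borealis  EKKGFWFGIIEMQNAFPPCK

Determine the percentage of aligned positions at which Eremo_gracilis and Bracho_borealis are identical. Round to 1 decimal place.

90.0%

The sequences differ at positions 4 (D/G), 20 (G/K).
18 of the 20 sites match, so the percent identity is 18/20 × 100 = 90.0%.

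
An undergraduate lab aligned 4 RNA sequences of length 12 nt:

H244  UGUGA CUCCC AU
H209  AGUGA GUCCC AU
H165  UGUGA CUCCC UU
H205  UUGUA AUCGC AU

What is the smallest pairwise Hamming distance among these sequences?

Pairwise Hamming distances:
  H244 vs H209: 2
  H244 vs H165: 1
  H244 vs H205: 5
  H209 vs H165: 3
  H209 vs H205: 6
  H165 vs H205: 6
The smallest is 1, between H244 and H165.

1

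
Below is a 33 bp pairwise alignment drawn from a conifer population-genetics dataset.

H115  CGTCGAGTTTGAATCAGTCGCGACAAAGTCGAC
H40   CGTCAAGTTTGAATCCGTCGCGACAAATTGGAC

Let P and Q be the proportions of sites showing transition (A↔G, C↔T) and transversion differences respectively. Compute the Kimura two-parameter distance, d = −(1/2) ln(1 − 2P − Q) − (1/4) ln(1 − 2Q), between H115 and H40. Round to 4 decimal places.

Mismatches occur at site 5 (G→A, transition), site 16 (A→C, transversion), site 28 (G→T, transversion), site 30 (C→G, transversion).
Of the 4 differences, 1 transition and 3 transversions over 33 sites: P = 1/33 = 0.030303, Q = 3/33 = 0.090909.
d = −0.5·ln(0.848485) − 0.25·ln(0.818182) = −0.5·(-0.164303) − 0.25·(-0.200670) = 0.1323.

0.1323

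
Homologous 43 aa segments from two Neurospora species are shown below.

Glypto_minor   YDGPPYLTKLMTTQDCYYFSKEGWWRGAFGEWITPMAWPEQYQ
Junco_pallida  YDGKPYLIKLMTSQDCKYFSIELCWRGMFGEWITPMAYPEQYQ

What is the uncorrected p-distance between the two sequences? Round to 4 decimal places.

Differing sites — 4:P/K; 8:T/I; 13:T/S; 17:Y/K; 21:K/I; 23:G/L; 24:W/C; 28:A/M; 38:W/Y.
There are 9 differences over 43 sites, so p = 9/43 = 0.2093.

0.2093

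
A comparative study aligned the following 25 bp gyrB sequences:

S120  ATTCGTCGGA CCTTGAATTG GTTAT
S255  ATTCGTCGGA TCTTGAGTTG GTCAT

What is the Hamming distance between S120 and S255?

3

The sequences differ at positions 11 (C/T), 17 (A/G), 23 (T/C).
That gives 3 mismatches out of 25 aligned sites, so the Hamming distance is 3.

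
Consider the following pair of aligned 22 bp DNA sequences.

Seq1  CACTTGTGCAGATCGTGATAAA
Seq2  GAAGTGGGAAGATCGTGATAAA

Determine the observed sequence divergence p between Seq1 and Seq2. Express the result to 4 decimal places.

0.2273

Mismatches occur at site 1 (C↔G), site 3 (C↔A), site 4 (T↔G), site 7 (T↔G), site 9 (C↔A).
There are 5 differences over 22 sites, so p = 5/22 = 0.2273.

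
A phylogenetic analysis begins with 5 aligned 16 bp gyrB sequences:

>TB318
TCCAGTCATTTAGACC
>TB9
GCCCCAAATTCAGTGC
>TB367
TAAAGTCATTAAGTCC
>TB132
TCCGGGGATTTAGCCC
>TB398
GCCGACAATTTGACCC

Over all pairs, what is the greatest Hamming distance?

Pairwise Hamming distances:
  TB318 vs TB9: 8
  TB318 vs TB367: 4
  TB318 vs TB132: 4
  TB318 vs TB398: 8
  TB9 vs TB367: 9
  TB9 vs TB132: 8
  TB9 vs TB398: 8
  TB367 vs TB132: 7
  TB367 vs TB398: 11
  TB132 vs TB398: 6
The largest is 11, between TB367 and TB398.

11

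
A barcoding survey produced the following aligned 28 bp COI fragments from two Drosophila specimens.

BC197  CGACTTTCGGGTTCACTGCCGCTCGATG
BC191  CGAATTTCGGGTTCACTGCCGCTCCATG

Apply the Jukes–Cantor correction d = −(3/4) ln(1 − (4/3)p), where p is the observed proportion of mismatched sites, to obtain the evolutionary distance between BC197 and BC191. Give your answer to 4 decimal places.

0.0751

Mismatches occur at site 4 (C↔A), site 25 (G↔C).
p = 2/28 = 0.071429.
d = −0.75 · ln(1 − (4/3)·0.071429) = −0.75 · ln(0.904761) = −0.75 · (-0.100084) = 0.0751.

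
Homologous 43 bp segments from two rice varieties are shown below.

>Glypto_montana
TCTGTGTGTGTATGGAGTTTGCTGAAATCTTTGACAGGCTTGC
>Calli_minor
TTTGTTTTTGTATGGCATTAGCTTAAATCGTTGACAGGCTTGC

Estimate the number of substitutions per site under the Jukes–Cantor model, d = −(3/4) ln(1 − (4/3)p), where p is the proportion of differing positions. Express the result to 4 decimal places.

Mismatches occur at site 2 (C→T), site 6 (G→T), site 8 (G→T), site 16 (A→C), site 17 (G→A), site 20 (T→A), site 24 (G→T), site 30 (T→G).
p = 8/43 = 0.186047.
d = −0.75 · ln(1 − (4/3)·0.186047) = −0.75 · ln(0.751937) = −0.75 · (-0.285103) = 0.2138.

0.2138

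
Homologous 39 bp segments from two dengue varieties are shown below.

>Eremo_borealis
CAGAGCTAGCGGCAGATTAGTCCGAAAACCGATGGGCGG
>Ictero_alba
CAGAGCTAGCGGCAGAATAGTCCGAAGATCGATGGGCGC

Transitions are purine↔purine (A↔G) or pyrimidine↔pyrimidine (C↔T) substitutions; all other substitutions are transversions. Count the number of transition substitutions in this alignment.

The sequences differ at positions 17 (T/A, transversion), 27 (A/G, transition), 29 (C/T, transition), 39 (G/C, transversion).
Of the 4 differences, 2 transitions and 2 transversions, so the answer is 2.

2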